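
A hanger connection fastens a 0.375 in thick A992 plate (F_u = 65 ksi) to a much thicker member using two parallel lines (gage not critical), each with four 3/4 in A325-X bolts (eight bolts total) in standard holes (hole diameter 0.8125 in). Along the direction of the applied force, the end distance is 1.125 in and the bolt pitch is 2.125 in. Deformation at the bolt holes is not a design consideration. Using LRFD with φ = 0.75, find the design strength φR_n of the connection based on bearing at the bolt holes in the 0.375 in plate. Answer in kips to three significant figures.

255 kips

Per bolt r_n = 1.5 l_c t F_u ≤ 3.0 d t F_u; upper limit = 3.0 × 0.75 × 0.375 × 65 = 54.84 kips.
Edge bolt: l_c = 1.125 − 0.8125/2 = 0.7188 in → 1.5 × 0.7188 × 0.375 × 65 = 26.28 → r_n = 26.28 kips.
Interior bolts: l_c = 2.125 − 0.8125 = 1.312 in → 1.5 × 1.312 × 0.375 × 65 = 47.99 → r_n = 47.99 kips.
R_n = 2 × 26.28 + 6 × 47.99 = 340.5 kips.
Design strength φR_n = 0.75 × 340.5 = 255 kips.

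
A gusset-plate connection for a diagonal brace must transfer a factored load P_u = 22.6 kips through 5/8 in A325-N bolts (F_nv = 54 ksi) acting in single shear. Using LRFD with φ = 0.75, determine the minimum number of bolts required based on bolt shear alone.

2 bolts

A_b = π·0.625²/4 = 0.3068 in².
Per-bolt design strength φR_n = 0.75 × 54 × 0.3068 × 1 = 12.43 kips.
n ≥ 22.6 / 12.43 = 1.819 → use 2 bolts.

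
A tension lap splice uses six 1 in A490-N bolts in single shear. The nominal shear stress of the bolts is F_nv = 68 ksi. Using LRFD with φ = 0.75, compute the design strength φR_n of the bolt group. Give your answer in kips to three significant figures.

240 kips

A_b = π × 1² / 4 = 0.7854 in².
R_n = F_nv · A_b · n · n_s = 68 × 0.7854 × 6 × 1 = 320.4 kips.
Design strength φR_n = 0.75 × 320.4 = 240 kips.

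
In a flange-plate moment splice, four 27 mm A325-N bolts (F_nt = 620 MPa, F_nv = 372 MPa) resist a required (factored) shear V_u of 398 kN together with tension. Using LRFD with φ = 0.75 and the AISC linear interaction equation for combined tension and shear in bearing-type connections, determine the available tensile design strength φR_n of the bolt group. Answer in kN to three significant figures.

721 kN

A_b = π·27²/4 = 572.6 mm²; f_rv = 398 × 1000 / (4 × 572.6) = 173.8 MPa.
F'_nt = 1.3 F_nt − (F_nt / φF_nv) f_rv = 1.3·620 − (620/(0.75·372))·173.8 = 419.8 MPa, capped at F_nt → F'_nt = 419.8 MPa.
R_n = F'_nt · A_b · n = 419.8 × 572.6 × 4 / 1000 = 961.5 kN.
Design strength φR_n = 0.75 × 961.5 = 721 kN.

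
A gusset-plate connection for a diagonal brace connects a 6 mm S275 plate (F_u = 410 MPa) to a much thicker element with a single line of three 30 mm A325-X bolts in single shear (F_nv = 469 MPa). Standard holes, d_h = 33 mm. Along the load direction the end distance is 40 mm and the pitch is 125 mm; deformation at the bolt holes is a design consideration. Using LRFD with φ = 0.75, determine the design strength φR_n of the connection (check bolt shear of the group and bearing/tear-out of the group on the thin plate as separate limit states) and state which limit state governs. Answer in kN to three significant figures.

Bolt shear: A_b = π·30²/4 = 706.9 mm²; R_n = 469 × 706.9 × 3 × 1 / 1000 = 994.5 kN → 0.75 × 994.5 = 746 kN.
Bearing (1.2 l_c t F_u ≤ 2.4 d t F_u): upper limit = 2.4·30·6·410 / 1000 = 177.1 kN.
  Edge l_c = 40 − 33/2 = 23.5 → r_n = 69.37 kN; interior l_c = 125 − 33 = 92 → r_n = 177.1 kN.
  R_n,bearing = 1·69.37 + 2·177.1 = 423.6 kN → 0.75 × 423.6 = 318 kN.
Bearing governs: 318 kN.

318 kN (bearing governs)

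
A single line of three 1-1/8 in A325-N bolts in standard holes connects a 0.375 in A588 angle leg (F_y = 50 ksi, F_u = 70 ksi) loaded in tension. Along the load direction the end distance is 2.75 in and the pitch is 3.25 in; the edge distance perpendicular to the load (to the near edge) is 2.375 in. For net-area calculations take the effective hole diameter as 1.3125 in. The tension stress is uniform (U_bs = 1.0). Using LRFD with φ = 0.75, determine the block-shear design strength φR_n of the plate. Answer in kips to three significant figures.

104 kips

Shear plane L_v = 2.75 + 2·3.25 = 9.25 in; A_gv = 9.25 × 0.375 = 3.469 in².
A_nv = (9.25 − 2.5·1.3125) × 0.375 = 2.238 in².
A_nt = (2.375 − 0.5·1.3125) × 0.375 = 0.6445 in².
0.6 F_u A_nv = 94.01 kips; 0.6 F_y A_gv = 104.1 kips → shear rupture governs the shear term.
R_n = 94.01 + 1.0 × 70 × 0.6445 = 139.1 kips.
Design strength φR_n = 0.75 × 139.1 = 104 kips.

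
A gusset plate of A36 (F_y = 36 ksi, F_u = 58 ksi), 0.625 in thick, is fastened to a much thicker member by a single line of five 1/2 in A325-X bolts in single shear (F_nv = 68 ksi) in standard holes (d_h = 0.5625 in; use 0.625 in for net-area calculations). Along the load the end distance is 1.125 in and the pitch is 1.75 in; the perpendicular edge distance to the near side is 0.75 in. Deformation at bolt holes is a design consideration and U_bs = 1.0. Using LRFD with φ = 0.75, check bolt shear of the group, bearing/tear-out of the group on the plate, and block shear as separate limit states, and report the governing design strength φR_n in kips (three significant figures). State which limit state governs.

Bolt shear: A_b = π·0.5²/4 = 0.1963 in²; R_n = 68 × 0.1963 × 5 × 1 = 66.76 kips → 0.75 × 66.76 = 50.1 kips.
Bearing: edge l_c = 0.8438, r_n = 36.7 kips; interior l_c = 1.188, r_n = 43.5 kips; R_n = 36.7 + 4·43.5 = 210.7 kips → 158 kips.
Block shear: A_gv = 5.078, A_nv = 3.32, A_nt = 0.2734 in²; R_n = min(0.6F_uA_nv, 0.6F_yA_gv) + U_bs·F_u·A_nt = 125.5 kips → 94.2 kips.
Bolt shear governs: 50.1 kips.

50.1 kips (bolt shear governs)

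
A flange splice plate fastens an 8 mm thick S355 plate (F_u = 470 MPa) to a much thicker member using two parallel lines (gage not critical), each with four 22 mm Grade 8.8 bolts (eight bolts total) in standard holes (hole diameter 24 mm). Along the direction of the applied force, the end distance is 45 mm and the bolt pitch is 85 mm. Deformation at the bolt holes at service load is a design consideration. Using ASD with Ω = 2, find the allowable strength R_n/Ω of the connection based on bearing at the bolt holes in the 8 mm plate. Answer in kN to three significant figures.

Per bolt r_n = 1.2 l_c t F_u ≤ 2.4 d t F_u; upper limit = 2.4 × 22 × 8 × 470 / 1000 = 198.5 kN.
Edge bolt: l_c = 45 − 24/2 = 33 mm → 1.2 × 33 × 8 × 470 / 1000 = 148.9 → r_n = 148.9 kN.
Interior bolts: l_c = 85 − 24 = 61 mm → 1.2 × 61 × 8 × 470 / 1000 = 275.2 → r_n = 198.5 kN.
R_n = 2 × 148.9 + 6 × 198.5 = 1489 kN.
Allowable strength R_n/Ω = 1489 / 2 = 744 kN.

744 kN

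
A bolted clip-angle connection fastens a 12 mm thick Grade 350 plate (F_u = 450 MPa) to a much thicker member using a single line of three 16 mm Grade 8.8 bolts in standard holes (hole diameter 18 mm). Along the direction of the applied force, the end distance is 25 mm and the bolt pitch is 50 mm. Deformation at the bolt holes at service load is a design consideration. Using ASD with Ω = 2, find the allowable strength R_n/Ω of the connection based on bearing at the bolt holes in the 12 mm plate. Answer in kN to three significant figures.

259 kN

Per bolt r_n = 1.2 l_c t F_u ≤ 2.4 d t F_u; upper limit = 2.4 × 16 × 12 × 450 / 1000 = 207.4 kN.
Edge bolt: l_c = 25 − 18/2 = 16 mm → 1.2 × 16 × 12 × 450 / 1000 = 103.7 → r_n = 103.7 kN.
Interior bolts: l_c = 50 − 18 = 32 mm → 1.2 × 32 × 12 × 450 / 1000 = 207.4 → r_n = 207.4 kN.
R_n = 1 × 103.7 + 2 × 207.4 = 518.4 kN.
Allowable strength R_n/Ω = 518.4 / 2 = 259 kN.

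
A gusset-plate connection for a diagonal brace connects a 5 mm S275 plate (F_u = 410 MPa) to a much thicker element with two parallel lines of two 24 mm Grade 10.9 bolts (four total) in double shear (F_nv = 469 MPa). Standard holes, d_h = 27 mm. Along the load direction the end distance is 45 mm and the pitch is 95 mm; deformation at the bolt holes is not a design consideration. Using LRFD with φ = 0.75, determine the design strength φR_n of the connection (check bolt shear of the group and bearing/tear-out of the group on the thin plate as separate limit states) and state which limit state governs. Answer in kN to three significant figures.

367 kN (bearing governs)

Bolt shear: A_b = π·24²/4 = 452.4 mm²; R_n = 469 × 452.4 × 4 × 2 / 1000 = 1697 kN → 0.75 × 1697 = 1270 kN.
Bearing (1.5 l_c t F_u ≤ 3.0 d t F_u): upper limit = 3.0·24·5·410 / 1000 = 147.6 kN.
  Edge l_c = 45 − 27/2 = 31.5 → r_n = 96.86 kN; interior l_c = 95 − 27 = 68 → r_n = 147.6 kN.
  R_n,bearing = 2·96.86 + 2·147.6 = 488.9 kN → 0.75 × 488.9 = 367 kN.
Bearing governs: 367 kN.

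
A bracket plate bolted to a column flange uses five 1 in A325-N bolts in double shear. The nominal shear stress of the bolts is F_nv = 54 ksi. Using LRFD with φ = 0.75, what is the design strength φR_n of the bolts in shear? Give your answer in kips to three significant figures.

318 kips

A_b = π × 1² / 4 = 0.7854 in².
R_n = F_nv · A_b · n · n_s = 54 × 0.7854 × 5 × 2 = 424.1 kips.
Design strength φR_n = 0.75 × 424.1 = 318 kips.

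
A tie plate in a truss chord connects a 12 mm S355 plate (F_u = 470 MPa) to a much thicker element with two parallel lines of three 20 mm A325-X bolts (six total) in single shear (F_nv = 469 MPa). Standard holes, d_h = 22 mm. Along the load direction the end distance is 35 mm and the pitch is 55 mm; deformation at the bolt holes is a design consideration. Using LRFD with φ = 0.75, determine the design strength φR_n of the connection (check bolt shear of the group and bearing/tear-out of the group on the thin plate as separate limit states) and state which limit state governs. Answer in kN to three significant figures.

Bolt shear: A_b = π·20²/4 = 314.2 mm²; R_n = 469 × 314.2 × 6 × 1 / 1000 = 884 kN → 0.75 × 884 = 663 kN.
Bearing (1.2 l_c t F_u ≤ 2.4 d t F_u): upper limit = 2.4·20·12·470 / 1000 = 270.7 kN.
  Edge l_c = 35 − 22/2 = 24 → r_n = 162.4 kN; interior l_c = 55 − 22 = 33 → r_n = 223.3 kN.
  R_n,bearing = 2·162.4 + 4·223.3 = 1218 kN → 0.75 × 1218 = 914 kN.
Bolt shear governs: 663 kN.

663 kN (bolt shear governs)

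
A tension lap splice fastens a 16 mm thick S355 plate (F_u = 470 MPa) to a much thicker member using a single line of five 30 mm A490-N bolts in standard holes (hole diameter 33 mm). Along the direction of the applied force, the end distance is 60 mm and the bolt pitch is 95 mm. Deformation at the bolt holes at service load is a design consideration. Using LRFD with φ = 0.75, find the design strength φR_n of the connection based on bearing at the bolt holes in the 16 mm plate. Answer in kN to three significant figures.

Per bolt r_n = 1.2 l_c t F_u ≤ 2.4 d t F_u; upper limit = 2.4 × 30 × 16 × 470 / 1000 = 541.4 kN.
Edge bolt: l_c = 60 − 33/2 = 43.5 mm → 1.2 × 43.5 × 16 × 470 / 1000 = 392.5 → r_n = 392.5 kN.
Interior bolts: l_c = 95 − 33 = 62 mm → 1.2 × 62 × 16 × 470 / 1000 = 559.5 → r_n = 541.4 kN.
R_n = 1 × 392.5 + 4 × 541.4 = 2558 kN.
Design strength φR_n = 0.75 × 2558 = 1920 kN.

1920 kN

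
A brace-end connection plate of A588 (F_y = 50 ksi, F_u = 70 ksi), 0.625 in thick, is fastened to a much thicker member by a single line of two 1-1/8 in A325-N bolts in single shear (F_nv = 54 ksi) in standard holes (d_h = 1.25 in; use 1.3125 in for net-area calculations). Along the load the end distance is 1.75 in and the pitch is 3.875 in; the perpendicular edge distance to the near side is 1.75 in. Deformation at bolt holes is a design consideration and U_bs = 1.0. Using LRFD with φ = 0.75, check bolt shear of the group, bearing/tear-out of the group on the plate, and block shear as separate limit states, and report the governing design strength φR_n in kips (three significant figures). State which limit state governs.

Bolt shear: A_b = π·1.125²/4 = 0.994 in²; R_n = 54 × 0.994 × 2 × 1 = 107.4 kips → 0.75 × 107.4 = 80.5 kips.
Bearing: edge l_c = 1.125, r_n = 59.06 kips; interior l_c = 2.625, r_n = 118.1 kips; R_n = 59.06 + 1·118.1 = 177.2 kips → 133 kips.
Block shear: A_gv = 3.516, A_nv = 2.285, A_nt = 0.6836 in²; R_n = min(0.6F_uA_nv, 0.6F_yA_gv) + U_bs·F_u·A_nt = 143.8 kips → 108 kips.
Bolt shear governs: 80.5 kips.

80.5 kips (bolt shear governs)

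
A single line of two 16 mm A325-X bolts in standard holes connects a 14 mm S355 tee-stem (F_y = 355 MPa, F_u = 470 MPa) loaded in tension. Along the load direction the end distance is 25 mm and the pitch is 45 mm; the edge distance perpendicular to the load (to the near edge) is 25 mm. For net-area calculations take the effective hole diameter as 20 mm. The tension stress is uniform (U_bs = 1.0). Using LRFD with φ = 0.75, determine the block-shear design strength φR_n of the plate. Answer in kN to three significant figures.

192 kN

Shear plane L_v = 25 + 1·45 = 70 mm; A_gv = 70 × 14 = 980 mm².
A_nv = (70 − 1.5·20) × 14 = 560 mm².
A_nt = (25 − 0.5·20) × 14 = 210 mm².
0.6 F_u A_nv = 157.9 kN; 0.6 F_y A_gv = 208.7 kN → shear rupture governs the shear term.
R_n = 157.9 + 1.0 × 470 × 210 / 1000 = 256.6 kN.
Design strength φR_n = 0.75 × 256.6 = 192 kN.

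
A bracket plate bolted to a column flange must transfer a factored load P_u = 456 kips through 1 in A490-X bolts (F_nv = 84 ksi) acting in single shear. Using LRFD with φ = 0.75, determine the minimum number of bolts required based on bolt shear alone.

10 bolts

A_b = π·1²/4 = 0.7854 in².
Per-bolt design strength φR_n = 0.75 × 84 × 0.7854 × 1 = 49.48 kips.
n ≥ 456 / 49.48 = 9.216 → use 10 bolts.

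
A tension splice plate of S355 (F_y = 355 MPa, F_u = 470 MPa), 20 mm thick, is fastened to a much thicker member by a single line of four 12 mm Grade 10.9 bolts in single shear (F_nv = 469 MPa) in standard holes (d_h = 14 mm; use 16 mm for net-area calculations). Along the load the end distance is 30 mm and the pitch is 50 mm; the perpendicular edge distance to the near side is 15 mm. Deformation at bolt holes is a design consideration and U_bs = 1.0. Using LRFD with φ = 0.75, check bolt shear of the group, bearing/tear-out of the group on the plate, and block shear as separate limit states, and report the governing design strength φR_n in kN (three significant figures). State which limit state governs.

Bolt shear: A_b = π·12²/4 = 113.1 mm²; R_n = 469 × 113.1 × 4 × 1 / 1000 = 212.2 kN → 0.75 × 212.2 = 159 kN.
Bearing: edge l_c = 23, r_n = 259.4 kN; interior l_c = 36, r_n = 270.7 kN; R_n = 259.4 + 3·270.7 = 1072 kN → 804 kN.
Block shear: A_gv = 3600, A_nv = 2480, A_nt = 140 mm²; R_n = min(0.6F_uA_nv, 0.6F_yA_gv) + U_bs·F_u·A_nt = 765.2 kN → 574 kN.
Bolt shear governs: 159 kN.

159 kN (bolt shear governs)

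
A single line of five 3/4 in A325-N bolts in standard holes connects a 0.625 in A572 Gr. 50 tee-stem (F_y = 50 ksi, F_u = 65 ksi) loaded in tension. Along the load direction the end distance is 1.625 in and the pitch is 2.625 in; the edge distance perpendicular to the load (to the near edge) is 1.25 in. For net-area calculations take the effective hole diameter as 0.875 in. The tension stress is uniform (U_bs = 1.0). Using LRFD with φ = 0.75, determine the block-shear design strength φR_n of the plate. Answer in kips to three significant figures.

174 kips

Shear plane L_v = 1.625 + 4·2.625 = 12.12 in; A_gv = 12.12 × 0.625 = 7.578 in².
A_nv = (12.12 − 4.5·0.875) × 0.625 = 5.117 in².
A_nt = (1.25 − 0.5·0.875) × 0.625 = 0.5078 in².
0.6 F_u A_nv = 199.6 kips; 0.6 F_y A_gv = 227.3 kips → shear rupture governs the shear term.
R_n = 199.6 + 1.0 × 65 × 0.5078 = 232.6 kips.
Design strength φR_n = 0.75 × 232.6 = 174 kips.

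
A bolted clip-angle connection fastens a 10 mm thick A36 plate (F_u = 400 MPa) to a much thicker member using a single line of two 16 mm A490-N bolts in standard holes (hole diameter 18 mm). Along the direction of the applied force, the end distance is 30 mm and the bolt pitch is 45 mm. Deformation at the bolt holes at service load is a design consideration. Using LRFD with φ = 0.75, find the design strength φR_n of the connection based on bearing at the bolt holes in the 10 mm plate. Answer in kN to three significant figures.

Per bolt r_n = 1.2 l_c t F_u ≤ 2.4 d t F_u; upper limit = 2.4 × 16 × 10 × 400 / 1000 = 153.6 kN.
Edge bolt: l_c = 30 − 18/2 = 21 mm → 1.2 × 21 × 10 × 400 / 1000 = 100.8 → r_n = 100.8 kN.
Interior bolts: l_c = 45 − 18 = 27 mm → 1.2 × 27 × 10 × 400 / 1000 = 129.6 → r_n = 129.6 kN.
R_n = 1 × 100.8 + 1 × 129.6 = 230.4 kN.
Design strength φR_n = 0.75 × 230.4 = 173 kN.

173 kN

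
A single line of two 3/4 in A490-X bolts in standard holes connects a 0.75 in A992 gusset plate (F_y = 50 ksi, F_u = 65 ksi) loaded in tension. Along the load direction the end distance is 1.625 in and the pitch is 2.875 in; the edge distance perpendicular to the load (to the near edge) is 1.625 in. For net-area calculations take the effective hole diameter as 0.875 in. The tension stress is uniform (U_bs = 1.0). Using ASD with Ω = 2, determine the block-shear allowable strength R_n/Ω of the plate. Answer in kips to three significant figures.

75.6 kips

Shear plane L_v = 1.625 + 1·2.875 = 4.5 in; A_gv = 4.5 × 0.75 = 3.375 in².
A_nv = (4.5 − 1.5·0.875) × 0.75 = 2.391 in².
A_nt = (1.625 − 0.5·0.875) × 0.75 = 0.8906 in².
0.6 F_u A_nv = 93.23 kips; 0.6 F_y A_gv = 101.2 kips → shear rupture governs the shear term.
R_n = 93.23 + 1.0 × 65 × 0.8906 = 151.1 kips.
Allowable strength R_n/Ω = 151.1 / 2 = 75.6 kips.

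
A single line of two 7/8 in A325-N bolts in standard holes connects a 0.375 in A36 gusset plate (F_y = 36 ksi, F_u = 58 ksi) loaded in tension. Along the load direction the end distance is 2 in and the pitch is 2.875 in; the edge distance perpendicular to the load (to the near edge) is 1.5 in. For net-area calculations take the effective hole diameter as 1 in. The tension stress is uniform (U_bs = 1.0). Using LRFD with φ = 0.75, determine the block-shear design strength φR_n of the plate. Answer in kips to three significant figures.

45.9 kips

Shear plane L_v = 2 + 1·2.875 = 4.875 in; A_gv = 4.875 × 0.375 = 1.828 in².
A_nv = (4.875 − 1.5·1) × 0.375 = 1.266 in².
A_nt = (1.5 − 0.5·1) × 0.375 = 0.375 in².
0.6 F_u A_nv = 44.04 kips; 0.6 F_y A_gv = 39.49 kips → shear yielding governs the shear term.
R_n = 39.49 + 1.0 × 58 × 0.375 = 61.24 kips.
Design strength φR_n = 0.75 × 61.24 = 45.9 kips.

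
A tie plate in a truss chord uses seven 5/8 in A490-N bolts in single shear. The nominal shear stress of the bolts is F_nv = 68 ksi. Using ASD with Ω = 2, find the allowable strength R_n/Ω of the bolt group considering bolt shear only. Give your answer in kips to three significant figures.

73 kips

A_b = π × 0.625² / 4 = 0.3068 in².
R_n = F_nv · A_b · n · n_s = 68 × 0.3068 × 7 × 1 = 146 kips.
Allowable strength R_n/Ω = 146 / 2 = 73 kips.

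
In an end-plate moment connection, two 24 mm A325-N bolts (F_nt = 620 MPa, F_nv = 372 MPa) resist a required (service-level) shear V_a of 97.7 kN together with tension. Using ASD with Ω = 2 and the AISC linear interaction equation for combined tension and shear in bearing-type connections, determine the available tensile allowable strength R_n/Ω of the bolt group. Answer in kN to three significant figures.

A_b = π·24²/4 = 452.4 mm²; f_rv = 97.7 × 1000 / (2 × 452.4) = 108 MPa.
F'_nt = 1.3 F_nt − (Ω F_nt / F_nv) f_rv = 1.3·620 − (2·620/372)·108 = 446.1 MPa, capped at F_nt → F'_nt = 446.1 MPa.
R_n = F'_nt · A_b · n = 446.1 × 452.4 × 2 / 1000 = 403.6 kN.
Allowable strength R_n/Ω = 403.6 / 2 = 202 kN.

202 kN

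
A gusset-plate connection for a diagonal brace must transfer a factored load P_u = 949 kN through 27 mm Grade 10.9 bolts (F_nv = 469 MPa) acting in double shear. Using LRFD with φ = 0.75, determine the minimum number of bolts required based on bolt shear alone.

3 bolts

A_b = π·27²/4 = 572.6 mm².
Per-bolt design strength φR_n = 0.75 × 469 × 572.6 × 2 / 1000 = 402.8 kN.
n ≥ 949 / 402.8 = 2.356 → use 3 bolts.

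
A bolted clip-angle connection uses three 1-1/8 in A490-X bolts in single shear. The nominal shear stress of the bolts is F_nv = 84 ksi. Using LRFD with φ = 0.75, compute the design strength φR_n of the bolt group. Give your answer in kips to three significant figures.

A_b = π × 1.125² / 4 = 0.994 in².
R_n = F_nv · A_b · n · n_s = 84 × 0.994 × 3 × 1 = 250.5 kips.
Design strength φR_n = 0.75 × 250.5 = 188 kips.

188 kips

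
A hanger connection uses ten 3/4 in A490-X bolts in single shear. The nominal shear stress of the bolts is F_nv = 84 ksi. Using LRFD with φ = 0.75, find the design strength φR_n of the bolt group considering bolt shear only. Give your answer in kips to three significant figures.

278 kips

A_b = π × 0.75² / 4 = 0.4418 in².
R_n = F_nv · A_b · n · n_s = 84 × 0.4418 × 10 × 1 = 371.1 kips.
Design strength φR_n = 0.75 × 371.1 = 278 kips.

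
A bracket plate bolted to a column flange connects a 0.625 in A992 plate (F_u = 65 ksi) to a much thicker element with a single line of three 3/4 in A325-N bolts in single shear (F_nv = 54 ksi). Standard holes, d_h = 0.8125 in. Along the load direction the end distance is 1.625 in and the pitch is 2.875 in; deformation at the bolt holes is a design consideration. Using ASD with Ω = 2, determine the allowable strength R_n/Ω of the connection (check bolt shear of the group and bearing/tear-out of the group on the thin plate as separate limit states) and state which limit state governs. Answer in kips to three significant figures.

35.8 kips (bolt shear governs)

Bolt shear: A_b = π·0.75²/4 = 0.4418 in²; R_n = 54 × 0.4418 × 3 × 1 = 71.57 kips → 71.57 / 2 = 35.8 kips.
Bearing (1.2 l_c t F_u ≤ 2.4 d t F_u): upper limit = 2.4·0.75·0.625·65 = 73.12 kips.
  Edge l_c = 1.625 − 0.8125/2 = 1.219 → r_n = 59.41 kips; interior l_c = 2.875 − 0.8125 = 2.062 → r_n = 73.12 kips.
  R_n,bearing = 1·59.41 + 2·73.12 = 205.7 kips → 205.7 / 2 = 103 kips.
Bolt shear governs: 35.8 kips.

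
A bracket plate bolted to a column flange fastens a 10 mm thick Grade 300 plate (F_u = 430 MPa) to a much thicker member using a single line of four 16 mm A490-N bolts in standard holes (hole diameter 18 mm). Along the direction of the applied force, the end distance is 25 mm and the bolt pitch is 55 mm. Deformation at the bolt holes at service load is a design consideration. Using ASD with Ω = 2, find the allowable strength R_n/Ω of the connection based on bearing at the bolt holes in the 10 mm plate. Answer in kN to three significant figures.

289 kN

Per bolt r_n = 1.2 l_c t F_u ≤ 2.4 d t F_u; upper limit = 2.4 × 16 × 10 × 430 / 1000 = 165.1 kN.
Edge bolt: l_c = 25 − 18/2 = 16 mm → 1.2 × 16 × 10 × 430 / 1000 = 82.56 → r_n = 82.56 kN.
Interior bolts: l_c = 55 − 18 = 37 mm → 1.2 × 37 × 10 × 430 / 1000 = 190.9 → r_n = 165.1 kN.
R_n = 1 × 82.56 + 3 × 165.1 = 577.9 kN.
Allowable strength R_n/Ω = 577.9 / 2 = 289 kN.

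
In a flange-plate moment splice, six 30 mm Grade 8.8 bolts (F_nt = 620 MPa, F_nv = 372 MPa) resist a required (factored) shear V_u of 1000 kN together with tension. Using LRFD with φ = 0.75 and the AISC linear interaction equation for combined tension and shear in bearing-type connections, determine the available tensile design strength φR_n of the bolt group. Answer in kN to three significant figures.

A_b = π·30²/4 = 706.9 mm²; f_rv = 1000 × 1000 / (6 × 706.9) = 235.8 MPa.
F'_nt = 1.3 F_nt − (F_nt / φF_nv) f_rv = 1.3·620 − (620/(0.75·372))·235.8 = 282 MPa, capped at F_nt → F'_nt = 282 MPa.
R_n = F'_nt · A_b · n = 282 × 706.9 × 6 / 1000 = 1196 kN.
Design strength φR_n = 0.75 × 1196 = 897 kN.

897 kN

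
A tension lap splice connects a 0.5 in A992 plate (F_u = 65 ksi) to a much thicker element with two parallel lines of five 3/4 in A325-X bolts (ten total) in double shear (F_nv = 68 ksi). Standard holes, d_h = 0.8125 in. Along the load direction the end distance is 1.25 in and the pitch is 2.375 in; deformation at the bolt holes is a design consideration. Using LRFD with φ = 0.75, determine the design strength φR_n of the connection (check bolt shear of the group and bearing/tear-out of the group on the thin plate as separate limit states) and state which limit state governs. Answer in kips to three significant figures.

400 kips (bearing governs)

Bolt shear: A_b = π·0.75²/4 = 0.4418 in²; R_n = 68 × 0.4418 × 10 × 2 = 600.8 kips → 0.75 × 600.8 = 451 kips.
Bearing (1.2 l_c t F_u ≤ 2.4 d t F_u): upper limit = 2.4·0.75·0.5·65 = 58.5 kips.
  Edge l_c = 1.25 − 0.8125/2 = 0.8438 → r_n = 32.91 kips; interior l_c = 2.375 − 0.8125 = 1.562 → r_n = 58.5 kips.
  R_n,bearing = 2·32.91 + 8·58.5 = 533.8 kips → 0.75 × 533.8 = 400 kips.
Bearing governs: 400 kips.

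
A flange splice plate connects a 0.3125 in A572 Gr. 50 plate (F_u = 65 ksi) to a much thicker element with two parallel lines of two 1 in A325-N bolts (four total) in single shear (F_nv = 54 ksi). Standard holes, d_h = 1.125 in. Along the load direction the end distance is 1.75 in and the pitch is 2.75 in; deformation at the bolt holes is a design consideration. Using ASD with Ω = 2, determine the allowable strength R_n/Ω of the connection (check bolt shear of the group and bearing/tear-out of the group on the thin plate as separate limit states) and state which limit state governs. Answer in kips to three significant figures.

Bolt shear: A_b = π·1²/4 = 0.7854 in²; R_n = 54 × 0.7854 × 4 × 1 = 169.6 kips → 169.6 / 2 = 84.8 kips.
Bearing (1.2 l_c t F_u ≤ 2.4 d t F_u): upper limit = 2.4·1·0.3125·65 = 48.75 kips.
  Edge l_c = 1.75 − 1.125/2 = 1.188 → r_n = 28.95 kips; interior l_c = 2.75 − 1.125 = 1.625 → r_n = 39.61 kips.
  R_n,bearing = 2·28.95 + 2·39.61 = 137.1 kips → 137.1 / 2 = 68.6 kips.
Bearing governs: 68.6 kips.

68.6 kips (bearing governs)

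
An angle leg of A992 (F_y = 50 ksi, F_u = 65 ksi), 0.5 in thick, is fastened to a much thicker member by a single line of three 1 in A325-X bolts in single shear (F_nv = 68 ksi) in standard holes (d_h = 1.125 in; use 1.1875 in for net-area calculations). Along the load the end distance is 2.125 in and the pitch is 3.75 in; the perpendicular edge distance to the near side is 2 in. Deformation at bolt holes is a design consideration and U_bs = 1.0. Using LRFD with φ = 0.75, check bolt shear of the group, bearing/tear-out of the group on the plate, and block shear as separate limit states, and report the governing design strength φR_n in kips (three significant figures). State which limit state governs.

120 kips (bolt shear governs)

Bolt shear: A_b = π·1²/4 = 0.7854 in²; R_n = 68 × 0.7854 × 3 × 1 = 160.2 kips → 0.75 × 160.2 = 120 kips.
Bearing: edge l_c = 1.562, r_n = 60.94 kips; interior l_c = 2.625, r_n = 78 kips; R_n = 60.94 + 2·78 = 216.9 kips → 163 kips.
Block shear: A_gv = 4.812, A_nv = 3.328, A_nt = 0.7031 in²; R_n = min(0.6F_uA_nv, 0.6F_yA_gv) + U_bs·F_u·A_nt = 175.5 kips → 132 kips.
Bolt shear governs: 120 kips.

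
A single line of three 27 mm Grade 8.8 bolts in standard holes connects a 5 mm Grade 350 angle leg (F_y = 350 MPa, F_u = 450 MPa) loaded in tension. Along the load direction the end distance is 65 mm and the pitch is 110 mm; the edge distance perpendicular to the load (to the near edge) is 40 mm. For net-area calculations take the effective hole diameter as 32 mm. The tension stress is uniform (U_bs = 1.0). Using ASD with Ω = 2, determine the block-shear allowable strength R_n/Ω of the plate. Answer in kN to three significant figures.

165 kN

Shear plane L_v = 65 + 2·110 = 285 mm; A_gv = 285 × 5 = 1425 mm².
A_nv = (285 − 2.5·32) × 5 = 1025 mm².
A_nt = (40 − 0.5·32) × 5 = 120 mm².
0.6 F_u A_nv = 276.8 kN; 0.6 F_y A_gv = 299.2 kN → shear rupture governs the shear term.
R_n = 276.8 + 1.0 × 450 × 120 / 1000 = 330.8 kN.
Allowable strength R_n/Ω = 330.8 / 2 = 165 kN.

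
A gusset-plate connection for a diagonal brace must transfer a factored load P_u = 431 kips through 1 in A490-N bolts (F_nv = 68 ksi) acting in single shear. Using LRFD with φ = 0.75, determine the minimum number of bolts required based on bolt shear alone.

11 bolts

A_b = π·1²/4 = 0.7854 in².
Per-bolt design strength φR_n = 0.75 × 68 × 0.7854 × 1 = 40.06 kips.
n ≥ 431 / 40.06 = 10.76 → use 11 bolts.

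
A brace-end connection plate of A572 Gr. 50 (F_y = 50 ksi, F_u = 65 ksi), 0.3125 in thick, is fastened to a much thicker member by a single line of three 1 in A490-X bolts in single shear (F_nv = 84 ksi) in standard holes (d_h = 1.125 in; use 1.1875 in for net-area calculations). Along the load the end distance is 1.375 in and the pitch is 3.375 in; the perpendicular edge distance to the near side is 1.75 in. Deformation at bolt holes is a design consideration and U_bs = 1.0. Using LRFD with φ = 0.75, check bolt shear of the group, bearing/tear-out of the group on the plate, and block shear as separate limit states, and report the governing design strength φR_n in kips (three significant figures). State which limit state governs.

Bolt shear: A_b = π·1²/4 = 0.7854 in²; R_n = 84 × 0.7854 × 3 × 1 = 197.9 kips → 0.75 × 197.9 = 148 kips.
Bearing: edge l_c = 0.8125, r_n = 19.8 kips; interior l_c = 2.25, r_n = 48.75 kips; R_n = 19.8 + 2·48.75 = 117.3 kips → 88 kips.
Block shear: A_gv = 2.539, A_nv = 1.611, A_nt = 0.3613 in²; R_n = min(0.6F_uA_nv, 0.6F_yA_gv) + U_bs·F_u·A_nt = 86.33 kips → 64.7 kips.
Block shear governs: 64.7 kips.

64.7 kips (block shear governs)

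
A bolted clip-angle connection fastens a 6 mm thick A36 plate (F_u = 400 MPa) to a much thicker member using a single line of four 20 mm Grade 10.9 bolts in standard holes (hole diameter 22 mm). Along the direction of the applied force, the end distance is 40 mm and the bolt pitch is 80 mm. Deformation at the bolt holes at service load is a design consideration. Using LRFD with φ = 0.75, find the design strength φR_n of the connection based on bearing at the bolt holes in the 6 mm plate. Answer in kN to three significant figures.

322 kN

Per bolt r_n = 1.2 l_c t F_u ≤ 2.4 d t F_u; upper limit = 2.4 × 20 × 6 × 400 / 1000 = 115.2 kN.
Edge bolt: l_c = 40 − 22/2 = 29 mm → 1.2 × 29 × 6 × 400 / 1000 = 83.52 → r_n = 83.52 kN.
Interior bolts: l_c = 80 − 22 = 58 mm → 1.2 × 58 × 6 × 400 / 1000 = 167 → r_n = 115.2 kN.
R_n = 1 × 83.52 + 3 × 115.2 = 429.1 kN.
Design strength φR_n = 0.75 × 429.1 = 322 kN.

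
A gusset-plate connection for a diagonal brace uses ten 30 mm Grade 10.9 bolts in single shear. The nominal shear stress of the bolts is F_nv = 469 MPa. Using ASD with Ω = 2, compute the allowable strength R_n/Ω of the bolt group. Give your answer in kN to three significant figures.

1660 kN

A_b = π × 30² / 4 = 706.9 mm².
R_n = F_nv · A_b · n · n_s = 469 × 706.9 × 10 × 1 / 1000 = 3315 kN.
Allowable strength R_n/Ω = 3315 / 2 = 1660 kN.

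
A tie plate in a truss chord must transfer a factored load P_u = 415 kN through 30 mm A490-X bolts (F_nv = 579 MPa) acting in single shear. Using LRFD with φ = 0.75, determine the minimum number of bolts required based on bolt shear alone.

A_b = π·30²/4 = 706.9 mm².
Per-bolt design strength φR_n = 0.75 × 579 × 706.9 × 1 / 1000 = 307 kN.
n ≥ 415 / 307 = 1.352 → use 2 bolts.

2 bolts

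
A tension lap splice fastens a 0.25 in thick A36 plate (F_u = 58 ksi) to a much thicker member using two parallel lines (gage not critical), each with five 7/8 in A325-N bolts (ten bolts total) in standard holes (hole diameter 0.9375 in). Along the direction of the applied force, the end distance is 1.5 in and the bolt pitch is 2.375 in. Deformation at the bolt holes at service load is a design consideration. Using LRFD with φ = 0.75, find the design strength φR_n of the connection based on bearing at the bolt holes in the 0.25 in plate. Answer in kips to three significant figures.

Per bolt r_n = 1.2 l_c t F_u ≤ 2.4 d t F_u; upper limit = 2.4 × 0.875 × 0.25 × 58 = 30.45 kips.
Edge bolt: l_c = 1.5 − 0.9375/2 = 1.031 in → 1.2 × 1.031 × 0.25 × 58 = 17.94 → r_n = 17.94 kips.
Interior bolts: l_c = 2.375 − 0.9375 = 1.438 in → 1.2 × 1.438 × 0.25 × 58 = 25.01 → r_n = 25.01 kips.
R_n = 2 × 17.94 + 8 × 25.01 = 236 kips.
Design strength φR_n = 0.75 × 236 = 177 kips.

177 kips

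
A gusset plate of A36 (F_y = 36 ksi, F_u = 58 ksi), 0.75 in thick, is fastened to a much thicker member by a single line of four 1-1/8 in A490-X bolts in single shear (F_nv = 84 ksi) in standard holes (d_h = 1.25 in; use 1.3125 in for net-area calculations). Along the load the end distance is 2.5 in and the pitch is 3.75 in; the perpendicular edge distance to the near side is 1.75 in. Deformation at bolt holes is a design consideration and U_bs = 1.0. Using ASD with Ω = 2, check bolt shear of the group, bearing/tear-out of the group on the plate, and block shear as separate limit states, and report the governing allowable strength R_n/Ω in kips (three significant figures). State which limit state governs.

135 kips (block shear governs)

Bolt shear: A_b = π·1.125²/4 = 0.994 in²; R_n = 84 × 0.994 × 4 × 1 = 334 kips → 334 / 2 = 167 kips.
Bearing: edge l_c = 1.875, r_n = 97.88 kips; interior l_c = 2.5, r_n = 117.4 kips; R_n = 97.88 + 3·117.4 = 450.2 kips → 225 kips.
Block shear: A_gv = 10.31, A_nv = 6.867, A_nt = 0.8203 in²; R_n = min(0.6F_uA_nv, 0.6F_yA_gv) + U_bs·F_u·A_nt = 270.3 kips → 135 kips.
Block shear governs: 135 kips.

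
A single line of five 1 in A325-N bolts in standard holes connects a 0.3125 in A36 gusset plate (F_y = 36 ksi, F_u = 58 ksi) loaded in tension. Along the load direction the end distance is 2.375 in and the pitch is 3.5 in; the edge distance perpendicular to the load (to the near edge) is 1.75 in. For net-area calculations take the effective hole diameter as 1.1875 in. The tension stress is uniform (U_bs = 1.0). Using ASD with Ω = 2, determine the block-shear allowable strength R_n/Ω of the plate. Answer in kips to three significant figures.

Shear plane L_v = 2.375 + 4·3.5 = 16.38 in; A_gv = 16.38 × 0.3125 = 5.117 in².
A_nv = (16.38 − 4.5·1.1875) × 0.3125 = 3.447 in².
A_nt = (1.75 − 0.5·1.1875) × 0.3125 = 0.3613 in².
0.6 F_u A_nv = 120 kips; 0.6 F_y A_gv = 110.5 kips → shear yielding governs the shear term.
R_n = 110.5 + 1.0 × 58 × 0.3613 = 131.5 kips.
Allowable strength R_n/Ω = 131.5 / 2 = 65.7 kips.

65.7 kips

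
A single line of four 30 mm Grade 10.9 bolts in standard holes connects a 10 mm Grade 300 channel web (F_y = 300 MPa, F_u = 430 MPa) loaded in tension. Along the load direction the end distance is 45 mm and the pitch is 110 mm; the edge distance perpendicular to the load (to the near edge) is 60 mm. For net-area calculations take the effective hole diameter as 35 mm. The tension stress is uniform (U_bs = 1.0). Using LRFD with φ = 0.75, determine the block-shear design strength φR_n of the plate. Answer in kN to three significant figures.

626 kN

Shear plane L_v = 45 + 3·110 = 375 mm; A_gv = 375 × 10 = 3750 mm².
A_nv = (375 − 3.5·35) × 10 = 2525 mm².
A_nt = (60 − 0.5·35) × 10 = 425 mm².
0.6 F_u A_nv = 651.5 kN; 0.6 F_y A_gv = 675 kN → shear rupture governs the shear term.
R_n = 651.5 + 1.0 × 430 × 425 / 1000 = 834.2 kN.
Design strength φR_n = 0.75 × 834.2 = 626 kN.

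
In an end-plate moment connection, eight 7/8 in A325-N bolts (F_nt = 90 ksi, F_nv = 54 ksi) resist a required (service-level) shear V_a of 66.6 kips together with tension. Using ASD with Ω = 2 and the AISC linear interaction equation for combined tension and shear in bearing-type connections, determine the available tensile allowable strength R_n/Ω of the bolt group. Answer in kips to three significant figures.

A_b = π·0.875²/4 = 0.6013 in²; f_rv = 66.6 / (8 × 0.6013) = 13.84 ksi.
F'_nt = 1.3 F_nt − (Ω F_nt / F_nv) f_rv = 1.3·90 − (2·90/54)·13.84 = 70.85 ksi, capped at F_nt → F'_nt = 70.85 ksi.
R_n = F'_nt · A_b · n = 70.85 × 0.6013 × 8 = 340.8 kips.
Allowable strength R_n/Ω = 340.8 / 2 = 170 kips.

170 kips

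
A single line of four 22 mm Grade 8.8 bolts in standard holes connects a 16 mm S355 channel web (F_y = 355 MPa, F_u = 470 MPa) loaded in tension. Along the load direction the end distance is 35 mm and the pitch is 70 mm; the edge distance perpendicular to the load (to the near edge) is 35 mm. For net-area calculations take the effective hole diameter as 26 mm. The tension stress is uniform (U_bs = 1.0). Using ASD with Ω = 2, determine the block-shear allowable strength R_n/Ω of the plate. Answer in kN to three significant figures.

Shear plane L_v = 35 + 3·70 = 245 mm; A_gv = 245 × 16 = 3920 mm².
A_nv = (245 − 3.5·26) × 16 = 2464 mm².
A_nt = (35 − 0.5·26) × 16 = 352 mm².
0.6 F_u A_nv = 694.8 kN; 0.6 F_y A_gv = 835 kN → shear rupture governs the shear term.
R_n = 694.8 + 1.0 × 470 × 352 / 1000 = 860.3 kN.
Allowable strength R_n/Ω = 860.3 / 2 = 430 kN.

430 kN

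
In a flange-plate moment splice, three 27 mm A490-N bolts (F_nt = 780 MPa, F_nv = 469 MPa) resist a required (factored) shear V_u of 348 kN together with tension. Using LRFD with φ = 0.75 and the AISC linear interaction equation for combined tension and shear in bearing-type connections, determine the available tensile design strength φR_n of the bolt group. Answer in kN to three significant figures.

728 kN

A_b = π·27²/4 = 572.6 mm²; f_rv = 348 × 1000 / (3 × 572.6) = 202.6 MPa.
F'_nt = 1.3 F_nt − (F_nt / φF_nv) f_rv = 1.3·780 − (780/(0.75·469))·202.6 = 564.7 MPa, capped at F_nt → F'_nt = 564.7 MPa.
R_n = F'_nt · A_b · n = 564.7 × 572.6 × 3 / 1000 = 970 kN.
Design strength φR_n = 0.75 × 970 = 728 kN.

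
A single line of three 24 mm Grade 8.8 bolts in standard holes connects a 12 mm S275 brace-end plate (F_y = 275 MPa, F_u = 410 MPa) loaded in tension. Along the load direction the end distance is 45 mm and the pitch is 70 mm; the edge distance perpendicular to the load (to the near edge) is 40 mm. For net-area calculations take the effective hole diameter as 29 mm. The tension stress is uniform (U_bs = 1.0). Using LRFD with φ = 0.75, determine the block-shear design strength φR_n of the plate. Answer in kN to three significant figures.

343 kN

Shear plane L_v = 45 + 2·70 = 185 mm; A_gv = 185 × 12 = 2220 mm².
A_nv = (185 − 2.5·29) × 12 = 1350 mm².
A_nt = (40 − 0.5·29) × 12 = 306 mm².
0.6 F_u A_nv = 332.1 kN; 0.6 F_y A_gv = 366.3 kN → shear rupture governs the shear term.
R_n = 332.1 + 1.0 × 410 × 306 / 1000 = 457.6 kN.
Design strength φR_n = 0.75 × 457.6 = 343 kN.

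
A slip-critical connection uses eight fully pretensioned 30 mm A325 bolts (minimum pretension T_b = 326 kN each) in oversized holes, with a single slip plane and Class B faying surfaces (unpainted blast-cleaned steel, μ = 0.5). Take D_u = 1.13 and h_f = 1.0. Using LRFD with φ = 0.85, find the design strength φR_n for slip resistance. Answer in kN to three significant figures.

1250 kN

R_n = μ · D_u · h_f · T_b · n_s · n_b = 0.5 × 1.13 × 1.0 × 326 × 1 × 8 = 1474 kN.
Design strength φR_n = 0.85 × 1474 = 1250 kN.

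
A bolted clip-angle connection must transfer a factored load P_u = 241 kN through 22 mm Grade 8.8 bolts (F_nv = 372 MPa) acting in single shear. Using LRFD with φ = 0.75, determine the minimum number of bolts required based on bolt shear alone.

A_b = π·22²/4 = 380.1 mm².
Per-bolt design strength φR_n = 0.75 × 372 × 380.1 × 1 / 1000 = 106.1 kN.
n ≥ 241 / 106.1 = 2.272 → use 3 bolts.

3 bolts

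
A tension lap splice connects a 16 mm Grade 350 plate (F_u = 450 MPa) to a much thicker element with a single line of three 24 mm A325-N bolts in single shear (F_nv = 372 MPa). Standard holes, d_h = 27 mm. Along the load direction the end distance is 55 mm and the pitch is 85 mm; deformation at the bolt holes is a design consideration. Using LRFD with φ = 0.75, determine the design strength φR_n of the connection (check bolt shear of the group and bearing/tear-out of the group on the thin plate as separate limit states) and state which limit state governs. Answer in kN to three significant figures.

Bolt shear: A_b = π·24²/4 = 452.4 mm²; R_n = 372 × 452.4 × 3 × 1 / 1000 = 504.9 kN → 0.75 × 504.9 = 379 kN.
Bearing (1.2 l_c t F_u ≤ 2.4 d t F_u): upper limit = 2.4·24·16·450 / 1000 = 414.7 kN.
  Edge l_c = 55 − 27/2 = 41.5 → r_n = 358.6 kN; interior l_c = 85 − 27 = 58 → r_n = 414.7 kN.
  R_n,bearing = 1·358.6 + 2·414.7 = 1188 kN → 0.75 × 1188 = 891 kN.
Bolt shear governs: 379 kN.

379 kN (bolt shear governs)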